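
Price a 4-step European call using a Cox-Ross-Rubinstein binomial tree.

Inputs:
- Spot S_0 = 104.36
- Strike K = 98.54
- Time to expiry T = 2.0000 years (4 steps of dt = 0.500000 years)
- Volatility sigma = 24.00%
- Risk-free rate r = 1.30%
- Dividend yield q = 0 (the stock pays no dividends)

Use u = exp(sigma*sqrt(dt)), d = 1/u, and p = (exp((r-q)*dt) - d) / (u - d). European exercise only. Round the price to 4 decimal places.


Answer: Price = V(0,0) = 18.1237

Derivation:
dt = T/N = 0.500000
u = exp(sigma*sqrt(dt)) = 1.184956; d = 1/u = 0.843913
p = (exp((r-q)*dt) - d) / (u - d) = 0.476796
Discount per step: exp(-r*dt) = 0.993521
Stock lattice S(k, i) with i counting down-moves:
  k=0: S(0,0) = 104.3600
  k=1: S(1,0) = 123.6620; S(1,1) = 88.0708
  k=2: S(2,0) = 146.5340; S(2,1) = 104.3600; S(2,2) = 74.3241
  k=3: S(3,0) = 173.6364; S(3,1) = 123.6620; S(3,2) = 88.0708; S(3,3) = 62.7231
  k=4: S(4,0) = 205.7515; S(4,1) = 146.5340; S(4,2) = 104.3600; S(4,3) = 74.3241; S(4,4) = 52.9328
Terminal payoffs V(N, i) = max(S_T - K, 0):
  V(4,0) = 107.211467; V(4,1) = 47.994034; V(4,2) = 5.820000; V(4,3) = 0.000000; V(4,4) = 0.000000
Backward induction: V(k, i) = exp(-r*dt) * [p * V(k+1, i) + (1-p) * V(k+1, i+1)].
  V(3,0) = exp(-r*dt) * [p*107.211467 + (1-p)*47.994034] = 75.734813
  V(3,1) = exp(-r*dt) * [p*47.994034 + (1-p)*5.820000] = 25.760439
  V(3,2) = exp(-r*dt) * [p*5.820000 + (1-p)*0.000000] = 2.756976
  V(3,3) = exp(-r*dt) * [p*0.000000 + (1-p)*0.000000] = 0.000000
  V(2,0) = exp(-r*dt) * [p*75.734813 + (1-p)*25.760439] = 49.266763
  V(2,1) = exp(-r*dt) * [p*25.760439 + (1-p)*2.756976] = 13.636022
  V(2,2) = exp(-r*dt) * [p*2.756976 + (1-p)*0.000000] = 1.306000
  V(1,0) = exp(-r*dt) * [p*49.266763 + (1-p)*13.636022] = 30.426216
  V(1,1) = exp(-r*dt) * [p*13.636022 + (1-p)*1.306000] = 7.138359
  V(0,0) = exp(-r*dt) * [p*30.426216 + (1-p)*7.138359] = 18.123737


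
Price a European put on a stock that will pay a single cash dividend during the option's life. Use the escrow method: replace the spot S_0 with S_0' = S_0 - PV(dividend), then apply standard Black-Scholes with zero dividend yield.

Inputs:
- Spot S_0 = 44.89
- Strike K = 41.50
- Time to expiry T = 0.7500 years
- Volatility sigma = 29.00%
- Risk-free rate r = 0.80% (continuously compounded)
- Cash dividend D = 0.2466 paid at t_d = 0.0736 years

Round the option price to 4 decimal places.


Answer: Price = 2.8053

Derivation:
PV(D) = D * exp(-r * t_d) = 0.2466 * 0.99941137 = 0.24645484
S_0' = S_0 - PV(D) = 44.8900 - 0.24645484 = 44.64354516
d1 = (ln(S_0'/K) + (r + sigma^2/2)*T) / (sigma*sqrt(T)) = 0.44019496
d2 = d1 - sigma*sqrt(T) = 0.18904759
exp(-rT) = 0.99401796
N(-d1) = 0.32989796; N(-d2) = 0.42502776
P = K * exp(-rT) * N(-d2) - S_0' * N(-d1) = 41.5000 * 0.99401796 * 0.42502776 - 44.64354516 * 0.32989796 = 2.8053


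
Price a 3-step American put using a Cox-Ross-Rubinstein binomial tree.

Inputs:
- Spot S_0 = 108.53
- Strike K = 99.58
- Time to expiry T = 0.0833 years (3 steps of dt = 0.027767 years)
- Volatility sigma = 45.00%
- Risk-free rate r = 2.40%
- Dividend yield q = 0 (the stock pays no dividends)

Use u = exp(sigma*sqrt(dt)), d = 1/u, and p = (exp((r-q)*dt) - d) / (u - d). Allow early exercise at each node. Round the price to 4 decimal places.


Answer: Price = V(0,0) = 1.7531

Derivation:
dt = T/N = 0.027767
u = exp(sigma*sqrt(dt)) = 1.077868; d = 1/u = 0.927757
p = (exp((r-q)*dt) - d) / (u - d) = 0.485703
Discount per step: exp(-r*dt) = 0.999334
Stock lattice S(k, i) with i counting down-moves:
  k=0: S(0,0) = 108.5300
  k=1: S(1,0) = 116.9810; S(1,1) = 100.6895
  k=2: S(2,0) = 126.0901; S(2,1) = 108.5300; S(2,2) = 93.4154
  k=3: S(3,0) = 135.9085; S(3,1) = 116.9810; S(3,2) = 100.6895; S(3,3) = 86.6669
Terminal payoffs V(N, i) = max(K - S_T, 0):
  V(3,0) = 0.000000; V(3,1) = 0.000000; V(3,2) = 0.000000; V(3,3) = 12.913134
Backward induction: V(k, i) = exp(-r*dt) * [p * V(k+1, i) + (1-p) * V(k+1, i+1)]; then take max(V_cont, immediate exercise) for American.
  V(2,0) = exp(-r*dt) * [p*0.000000 + (1-p)*0.000000] = 0.000000; exercise = 0.000000; V(2,0) = max -> 0.000000
  V(2,1) = exp(-r*dt) * [p*0.000000 + (1-p)*0.000000] = 0.000000; exercise = 0.000000; V(2,1) = max -> 0.000000
  V(2,2) = exp(-r*dt) * [p*0.000000 + (1-p)*12.913134] = 6.636757; exercise = 6.164561; V(2,2) = max -> 6.636757
  V(1,0) = exp(-r*dt) * [p*0.000000 + (1-p)*0.000000] = 0.000000; exercise = 0.000000; V(1,0) = max -> 0.000000
  V(1,1) = exp(-r*dt) * [p*0.000000 + (1-p)*6.636757] = 3.410988; exercise = 0.000000; V(1,1) = max -> 3.410988
  V(0,0) = exp(-r*dt) * [p*0.000000 + (1-p)*3.410988] = 1.753091; exercise = 0.000000; V(0,0) = max -> 1.753091


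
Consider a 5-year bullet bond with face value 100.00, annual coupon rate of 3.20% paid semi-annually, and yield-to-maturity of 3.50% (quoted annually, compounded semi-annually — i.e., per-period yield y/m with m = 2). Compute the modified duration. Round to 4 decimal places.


Coupon per period c = face * coupon_rate / m = 1.600000
Periods per year m = 2; per-period yield y/m = 0.017500
Number of cashflows N = 10
Cashflows (t years, CF_t, discount factor 1/(1+y/m)^(m*t), PV):
  t = 0.5000: CF_t = 1.600000, DF = 0.982801, PV = 1.572482
  t = 1.0000: CF_t = 1.600000, DF = 0.965898, PV = 1.545436
  t = 1.5000: CF_t = 1.600000, DF = 0.949285, PV = 1.518856
  t = 2.0000: CF_t = 1.600000, DF = 0.932959, PV = 1.492734
  t = 2.5000: CF_t = 1.600000, DF = 0.916913, PV = 1.467060
  t = 3.0000: CF_t = 1.600000, DF = 0.901143, PV = 1.441828
  t = 3.5000: CF_t = 1.600000, DF = 0.885644, PV = 1.417030
  t = 4.0000: CF_t = 1.600000, DF = 0.870412, PV = 1.392659
  t = 4.5000: CF_t = 1.600000, DF = 0.855441, PV = 1.368706
  t = 5.0000: CF_t = 101.600000, DF = 0.840729, PV = 85.418026
Price P = sum_t PV_t = 98.634817
First compute Macaulay numerator sum_t t * PV_t:
  t * PV_t at t = 0.5000: 0.786241
  t * PV_t at t = 1.0000: 1.545436
  t * PV_t at t = 1.5000: 2.278285
  t * PV_t at t = 2.0000: 2.985467
  t * PV_t at t = 2.5000: 3.667650
  t * PV_t at t = 3.0000: 4.325484
  t * PV_t at t = 3.5000: 4.959605
  t * PV_t at t = 4.0000: 5.570634
  t * PV_t at t = 4.5000: 6.159178
  t * PV_t at t = 5.0000: 427.090128
Macaulay duration D = 459.368109 / 98.634817 = 4.657261
Modified duration = D / (1 + y/m) = 4.657261 / (1 + 0.017500) = 4.577161

Answer: Modified duration = 4.5772


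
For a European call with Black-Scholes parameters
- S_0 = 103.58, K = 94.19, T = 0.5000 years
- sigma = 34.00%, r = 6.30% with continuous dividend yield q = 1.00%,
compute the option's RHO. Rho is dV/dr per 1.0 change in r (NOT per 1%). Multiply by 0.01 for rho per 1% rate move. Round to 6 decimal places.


Answer: Rho = 29.662011

Derivation:
d1 = 0.6257073196; d2 = 0.3852910140
phi(d1) = 0.3280158469; exp(-qT) = 0.9950124792; exp(-rT) = 0.9689909565
N(d2) = 0.6499890908
Rho = K*T*exp(-rT)*N(d2) = 94.1900 * 0.5000 * 0.9689909565 * 0.6499890908 = 29.662011


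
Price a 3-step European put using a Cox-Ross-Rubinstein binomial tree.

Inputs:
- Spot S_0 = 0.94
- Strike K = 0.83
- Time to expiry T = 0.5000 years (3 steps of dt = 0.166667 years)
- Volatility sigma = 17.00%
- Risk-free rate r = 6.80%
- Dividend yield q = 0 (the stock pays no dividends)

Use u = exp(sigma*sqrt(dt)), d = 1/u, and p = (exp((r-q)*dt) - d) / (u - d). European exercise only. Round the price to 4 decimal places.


Answer: Price = V(0,0) = 0.0053

Derivation:
dt = T/N = 0.166667
u = exp(sigma*sqrt(dt)) = 1.071867; d = 1/u = 0.932951
p = (exp((r-q)*dt) - d) / (u - d) = 0.564705
Discount per step: exp(-r*dt) = 0.988731
Stock lattice S(k, i) with i counting down-moves:
  k=0: S(0,0) = 0.9400
  k=1: S(1,0) = 1.0076; S(1,1) = 0.8770
  k=2: S(2,0) = 1.0800; S(2,1) = 0.9400; S(2,2) = 0.8182
  k=3: S(3,0) = 1.1576; S(3,1) = 1.0076; S(3,2) = 0.8770; S(3,3) = 0.7633
Terminal payoffs V(N, i) = max(K - S_T, 0):
  V(3,0) = 0.000000; V(3,1) = 0.000000; V(3,2) = 0.000000; V(3,3) = 0.066683
Backward induction: V(k, i) = exp(-r*dt) * [p * V(k+1, i) + (1-p) * V(k+1, i+1)].
  V(2,0) = exp(-r*dt) * [p*0.000000 + (1-p)*0.000000] = 0.000000
  V(2,1) = exp(-r*dt) * [p*0.000000 + (1-p)*0.000000] = 0.000000
  V(2,2) = exp(-r*dt) * [p*0.000000 + (1-p)*0.066683] = 0.028700
  V(1,0) = exp(-r*dt) * [p*0.000000 + (1-p)*0.000000] = 0.000000
  V(1,1) = exp(-r*dt) * [p*0.000000 + (1-p)*0.028700] = 0.012352
  V(0,0) = exp(-r*dt) * [p*0.000000 + (1-p)*0.012352] = 0.005316


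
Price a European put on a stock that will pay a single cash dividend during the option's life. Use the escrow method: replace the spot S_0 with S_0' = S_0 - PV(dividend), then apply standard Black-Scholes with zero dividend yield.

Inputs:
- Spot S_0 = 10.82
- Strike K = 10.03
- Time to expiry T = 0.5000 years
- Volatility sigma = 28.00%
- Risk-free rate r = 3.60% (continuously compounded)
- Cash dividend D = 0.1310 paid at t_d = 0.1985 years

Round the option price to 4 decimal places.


PV(D) = D * exp(-r * t_d) = 0.1310 * 0.99287947 = 0.13006721
S_0' = S_0 - PV(D) = 10.8200 - 0.13006721 = 10.68993279
d1 = (ln(S_0'/K) + (r + sigma^2/2)*T) / (sigma*sqrt(T)) = 0.51175255
d2 = d1 - sigma*sqrt(T) = 0.31376265
exp(-rT) = 0.98216103
N(-d1) = 0.30441210; N(-d2) = 0.37685066
P = K * exp(-rT) * N(-d2) - S_0' * N(-d1) = 10.0300 * 0.98216103 * 0.37685066 - 10.68993279 * 0.30441210 = 0.4582

Answer: Price = 0.4582


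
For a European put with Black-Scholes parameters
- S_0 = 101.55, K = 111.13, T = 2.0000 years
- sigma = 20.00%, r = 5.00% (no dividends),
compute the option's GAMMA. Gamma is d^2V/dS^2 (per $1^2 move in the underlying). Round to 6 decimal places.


Answer: Gamma = 0.013675

Derivation:
d1 = 0.1762484895; d2 = -0.1065942230
phi(d1) = 0.3927938740; exp(-qT) = 1.0000000000; exp(-rT) = 0.9048374180
Gamma = exp(-qT) * phi(d1) / (S * sigma * sqrt(T)) = 1.0000000000 * 0.3927938740 / (101.5500 * 0.2000 * 1.4142135624) = 0.013675


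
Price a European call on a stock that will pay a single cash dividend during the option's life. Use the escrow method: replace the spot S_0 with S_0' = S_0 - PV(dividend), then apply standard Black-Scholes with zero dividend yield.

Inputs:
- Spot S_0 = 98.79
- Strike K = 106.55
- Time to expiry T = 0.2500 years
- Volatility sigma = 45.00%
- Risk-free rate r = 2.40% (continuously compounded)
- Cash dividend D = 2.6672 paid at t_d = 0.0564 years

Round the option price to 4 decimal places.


Answer: Price = 4.9785

Derivation:
PV(D) = D * exp(-r * t_d) = 2.6672 * 0.99864732 = 2.66359212
S_0' = S_0 - PV(D) = 98.7900 - 2.66359212 = 96.12640788
d1 = (ln(S_0'/K) + (r + sigma^2/2)*T) / (sigma*sqrt(T)) = -0.31839015
d2 = d1 - sigma*sqrt(T) = -0.54339015
exp(-rT) = 0.99401796
N(d1) = 0.37509450; N(d2) = 0.29343060
C = S_0' * N(d1) - K * exp(-rT) * N(d2) = 96.12640788 * 0.37509450 - 106.5500 * 0.99401796 * 0.29343060 = 4.9785


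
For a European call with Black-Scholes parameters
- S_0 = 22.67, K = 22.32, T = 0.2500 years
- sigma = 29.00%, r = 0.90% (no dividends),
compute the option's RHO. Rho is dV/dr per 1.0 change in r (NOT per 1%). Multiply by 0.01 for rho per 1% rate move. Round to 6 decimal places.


d1 = 0.1953229449; d2 = 0.0503229449
phi(d1) = 0.3914043698; exp(-qT) = 1.0000000000; exp(-rT) = 0.9977525294
N(d2) = 0.5200674802
Rho = K*T*exp(-rT)*N(d2) = 22.3200 * 0.2500 * 0.9977525294 * 0.5200674802 = 2.895454

Answer: Rho = 2.895454


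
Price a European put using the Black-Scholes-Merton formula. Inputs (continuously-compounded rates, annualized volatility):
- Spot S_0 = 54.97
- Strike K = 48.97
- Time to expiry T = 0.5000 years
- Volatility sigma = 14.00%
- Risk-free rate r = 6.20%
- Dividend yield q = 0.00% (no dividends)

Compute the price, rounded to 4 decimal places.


d1 = (ln(S/K) + (r - q + 0.5*sigma^2) * T) / (sigma * sqrt(T)) = 1.53017621
d2 = d1 - sigma * sqrt(T) = 1.43118126
exp(-rT) = 0.96947557; exp(-qT) = 1.00000000
P = K * exp(-rT) * N(-d2) - S_0 * exp(-qT) * N(-d1)
N(-d1) = 0.06298656; N(-d2) = 0.07618914
P = 48.9700 * 0.96947557 * 0.07618914 - 54.9700 * 1.00000000 * 0.06298656 = 0.1547

Answer: Price = 0.1547


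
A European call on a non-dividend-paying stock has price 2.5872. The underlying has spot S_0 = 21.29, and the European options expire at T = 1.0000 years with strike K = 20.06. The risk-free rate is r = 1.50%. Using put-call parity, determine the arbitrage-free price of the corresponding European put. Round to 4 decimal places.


Put-call parity: C - P = S_0 * exp(-qT) - K * exp(-rT).
S_0 * exp(-qT) = 21.2900 * 1.00000000 = 21.29000000
K * exp(-rT) = 20.0600 * 0.98511194 = 19.76134551
P = C - S*exp(-qT) + K*exp(-rT)
P = 2.5872 - 21.29000000 + 19.76134551 = 1.0585

Answer: Put price = 1.0585


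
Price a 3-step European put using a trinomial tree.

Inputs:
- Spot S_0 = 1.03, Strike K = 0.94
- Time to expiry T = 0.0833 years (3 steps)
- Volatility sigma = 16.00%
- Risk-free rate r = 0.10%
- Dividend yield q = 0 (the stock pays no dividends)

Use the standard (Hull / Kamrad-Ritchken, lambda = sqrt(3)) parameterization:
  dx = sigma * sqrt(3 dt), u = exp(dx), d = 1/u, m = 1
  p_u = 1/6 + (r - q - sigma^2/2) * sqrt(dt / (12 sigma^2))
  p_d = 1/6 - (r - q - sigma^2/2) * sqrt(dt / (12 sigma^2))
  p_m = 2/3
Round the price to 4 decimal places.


Answer: Price = V(0,0) = 0.0003

Derivation:
dt = T/N = 0.027767; dx = sigma*sqrt(3*dt) = 0.046179
u = exp(dx) = 1.047262; d = 1/u = 0.954871
p_u = 0.163119, p_m = 0.666667, p_d = 0.170214
Discount per step: exp(-r*dt) = 0.999972
Stock lattice S(k, j) with j the centered position index:
  k=0: S(0,+0) = 1.0300
  k=1: S(1,-1) = 0.9835; S(1,+0) = 1.0300; S(1,+1) = 1.0787
  k=2: S(2,-2) = 0.9391; S(2,-1) = 0.9835; S(2,+0) = 1.0300; S(2,+1) = 1.0787; S(2,+2) = 1.1297
  k=3: S(3,-3) = 0.8968; S(3,-2) = 0.9391; S(3,-1) = 0.9835; S(3,+0) = 1.0300; S(3,+1) = 1.0787; S(3,+2) = 1.1297; S(3,+3) = 1.1830
Terminal payoffs V(N, j) = max(K - S_T, 0):
  V(3,-3) = 0.043249; V(3,-2) = 0.000868; V(3,-1) = 0.000000; V(3,+0) = 0.000000; V(3,+1) = 0.000000; V(3,+2) = 0.000000; V(3,+3) = 0.000000
Backward induction: V(k, j) = exp(-r*dt) * [p_u * V(k+1, j+1) + p_m * V(k+1, j) + p_d * V(k+1, j-1)]
  V(2,-2) = exp(-r*dt) * [p_u*0.000000 + p_m*0.000868 + p_d*0.043249] = 0.007940
  V(2,-1) = exp(-r*dt) * [p_u*0.000000 + p_m*0.000000 + p_d*0.000868] = 0.000148
  V(2,+0) = exp(-r*dt) * [p_u*0.000000 + p_m*0.000000 + p_d*0.000000] = 0.000000
  V(2,+1) = exp(-r*dt) * [p_u*0.000000 + p_m*0.000000 + p_d*0.000000] = 0.000000
  V(2,+2) = exp(-r*dt) * [p_u*0.000000 + p_m*0.000000 + p_d*0.000000] = 0.000000
  V(1,-1) = exp(-r*dt) * [p_u*0.000000 + p_m*0.000148 + p_d*0.007940] = 0.001450
  V(1,+0) = exp(-r*dt) * [p_u*0.000000 + p_m*0.000000 + p_d*0.000148] = 0.000025
  V(1,+1) = exp(-r*dt) * [p_u*0.000000 + p_m*0.000000 + p_d*0.000000] = 0.000000
  V(0,+0) = exp(-r*dt) * [p_u*0.000000 + p_m*0.000025 + p_d*0.001450] = 0.000264


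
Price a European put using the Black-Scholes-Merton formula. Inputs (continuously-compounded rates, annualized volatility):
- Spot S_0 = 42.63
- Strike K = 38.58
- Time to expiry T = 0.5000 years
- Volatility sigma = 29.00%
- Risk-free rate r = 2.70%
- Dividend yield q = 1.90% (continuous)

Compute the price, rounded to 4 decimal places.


d1 = (ln(S/K) + (r - q + 0.5*sigma^2) * T) / (sigma * sqrt(T)) = 0.60883953
d2 = d1 - sigma * sqrt(T) = 0.40377857
exp(-rT) = 0.98659072; exp(-qT) = 0.99054498
P = K * exp(-rT) * N(-d2) - S_0 * exp(-qT) * N(-d1)
N(-d1) = 0.27131540; N(-d2) = 0.34318778
P = 38.5800 * 0.98659072 * 0.34318778 - 42.6300 * 0.99054498 * 0.27131540 = 1.6058

Answer: Price = 1.6058


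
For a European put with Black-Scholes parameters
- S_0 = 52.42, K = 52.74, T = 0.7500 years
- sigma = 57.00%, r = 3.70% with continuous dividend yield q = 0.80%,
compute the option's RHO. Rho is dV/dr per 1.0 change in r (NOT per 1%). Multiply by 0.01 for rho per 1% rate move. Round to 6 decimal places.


d1 = 0.2785492556; d2 = -0.2150852246
phi(d1) = 0.3837617441; exp(-qT) = 0.9940179641; exp(-rT) = 0.9726314943
N(-d2) = 0.5851495633
Rho = -K*T*exp(-rT)*N(-d2) = -52.7400 * 0.7500 * 0.9726314943 * 0.5851495633 = -22.512131

Answer: Rho = -22.512131


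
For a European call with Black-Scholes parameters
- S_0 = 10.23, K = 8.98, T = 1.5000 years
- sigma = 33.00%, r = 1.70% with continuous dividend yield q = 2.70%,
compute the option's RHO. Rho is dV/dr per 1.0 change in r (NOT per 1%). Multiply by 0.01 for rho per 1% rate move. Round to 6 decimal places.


d1 = 0.4874229684; d2 = 0.0832571608
phi(d1) = 0.3542582513; exp(-qT) = 0.9603091645; exp(-rT) = 0.9748223790
N(d2) = 0.5331764687
Rho = K*T*exp(-rT)*N(d2) = 8.9800 * 1.5000 * 0.9748223790 * 0.5331764687 = 7.001064

Answer: Rho = 7.001064


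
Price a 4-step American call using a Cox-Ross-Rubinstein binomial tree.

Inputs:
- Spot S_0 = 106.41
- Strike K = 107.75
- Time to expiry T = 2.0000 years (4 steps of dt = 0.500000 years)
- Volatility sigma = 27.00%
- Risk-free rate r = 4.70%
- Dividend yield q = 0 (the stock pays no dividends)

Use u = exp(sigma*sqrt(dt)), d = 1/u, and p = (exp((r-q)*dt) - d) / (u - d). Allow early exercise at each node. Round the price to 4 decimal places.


Answer: Price = V(0,0) = 19.2639

Derivation:
dt = T/N = 0.500000
u = exp(sigma*sqrt(dt)) = 1.210361; d = 1/u = 0.826200
p = (exp((r-q)*dt) - d) / (u - d) = 0.514311
Discount per step: exp(-r*dt) = 0.976774
Stock lattice S(k, i) with i counting down-moves:
  k=0: S(0,0) = 106.4100
  k=1: S(1,0) = 128.7945; S(1,1) = 87.9159
  k=2: S(2,0) = 155.8879; S(2,1) = 106.4100; S(2,2) = 72.6361
  k=3: S(3,0) = 188.6807; S(3,1) = 128.7945; S(3,2) = 87.9159; S(3,3) = 60.0119
  k=4: S(4,0) = 228.3718; S(4,1) = 155.8879; S(4,2) = 106.4100; S(4,3) = 72.6361; S(4,4) = 49.5818
Terminal payoffs V(N, i) = max(S_T - K, 0):
  V(4,0) = 120.621772; V(4,1) = 48.137909; V(4,2) = 0.000000; V(4,3) = 0.000000; V(4,4) = 0.000000
Backward induction: V(k, i) = exp(-r*dt) * [p * V(k+1, i) + (1-p) * V(k+1, i+1)]; then take max(V_cont, immediate exercise) for American.
  V(3,0) = exp(-r*dt) * [p*120.621772 + (1-p)*48.137909] = 83.433282; exercise = 80.930678; V(3,0) = max -> 83.433282
  V(3,1) = exp(-r*dt) * [p*48.137909 + (1-p)*0.000000] = 24.182847; exercise = 21.044536; V(3,1) = max -> 24.182847
  V(3,2) = exp(-r*dt) * [p*0.000000 + (1-p)*0.000000] = 0.000000; exercise = 0.000000; V(3,2) = max -> 0.000000
  V(3,3) = exp(-r*dt) * [p*0.000000 + (1-p)*0.000000] = 0.000000; exercise = 0.000000; V(3,3) = max -> 0.000000
  V(2,0) = exp(-r*dt) * [p*83.433282 + (1-p)*24.182847] = 53.386577; exercise = 48.137909; V(2,0) = max -> 53.386577
  V(2,1) = exp(-r*dt) * [p*24.182847 + (1-p)*0.000000] = 12.148639; exercise = 0.000000; V(2,1) = max -> 12.148639
  V(2,2) = exp(-r*dt) * [p*0.000000 + (1-p)*0.000000] = 0.000000; exercise = 0.000000; V(2,2) = max -> 0.000000
  V(1,0) = exp(-r*dt) * [p*53.386577 + (1-p)*12.148639] = 32.583010; exercise = 21.044536; V(1,0) = max -> 32.583010
  V(1,1) = exp(-r*dt) * [p*12.148639 + (1-p)*0.000000] = 6.103063; exercise = 0.000000; V(1,1) = max -> 6.103063
  V(0,0) = exp(-r*dt) * [p*32.583010 + (1-p)*6.103063] = 19.263937; exercise = 0.000000; V(0,0) = max -> 19.263937


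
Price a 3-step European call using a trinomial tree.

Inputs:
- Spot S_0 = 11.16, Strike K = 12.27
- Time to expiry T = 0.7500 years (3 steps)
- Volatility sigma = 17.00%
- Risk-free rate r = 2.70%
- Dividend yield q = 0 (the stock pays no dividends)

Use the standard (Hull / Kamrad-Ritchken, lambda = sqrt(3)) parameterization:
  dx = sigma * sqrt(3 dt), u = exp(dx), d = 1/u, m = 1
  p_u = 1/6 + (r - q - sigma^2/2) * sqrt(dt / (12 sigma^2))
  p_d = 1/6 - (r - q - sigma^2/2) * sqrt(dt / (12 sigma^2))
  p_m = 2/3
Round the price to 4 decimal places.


dt = T/N = 0.250000; dx = sigma*sqrt(3*dt) = 0.147224
u = exp(dx) = 1.158614; d = 1/u = 0.863100
p_u = 0.177322, p_m = 0.666667, p_d = 0.156011
Discount per step: exp(-r*dt) = 0.993273
Stock lattice S(k, j) with j the centered position index:
  k=0: S(0,+0) = 11.1600
  k=1: S(1,-1) = 9.6322; S(1,+0) = 11.1600; S(1,+1) = 12.9301
  k=2: S(2,-2) = 8.3136; S(2,-1) = 9.6322; S(2,+0) = 11.1600; S(2,+1) = 12.9301; S(2,+2) = 14.9810
  k=3: S(3,-3) = 7.1754; S(3,-2) = 8.3136; S(3,-1) = 9.6322; S(3,+0) = 11.1600; S(3,+1) = 12.9301; S(3,+2) = 14.9810; S(3,+3) = 17.3572
Terminal payoffs V(N, j) = max(S_T - K, 0):
  V(3,-3) = 0.000000; V(3,-2) = 0.000000; V(3,-1) = 0.000000; V(3,+0) = 0.000000; V(3,+1) = 0.660130; V(3,+2) = 2.711028; V(3,+3) = 5.087226
Backward induction: V(k, j) = exp(-r*dt) * [p_u * V(k+1, j+1) + p_m * V(k+1, j) + p_d * V(k+1, j-1)]
  V(2,-2) = exp(-r*dt) * [p_u*0.000000 + p_m*0.000000 + p_d*0.000000] = 0.000000
  V(2,-1) = exp(-r*dt) * [p_u*0.000000 + p_m*0.000000 + p_d*0.000000] = 0.000000
  V(2,+0) = exp(-r*dt) * [p_u*0.660130 + p_m*0.000000 + p_d*0.000000] = 0.116268
  V(2,+1) = exp(-r*dt) * [p_u*2.711028 + p_m*0.660130 + p_d*0.000000] = 0.914618
  V(2,+2) = exp(-r*dt) * [p_u*5.087226 + p_m*2.711028 + p_d*0.660130] = 2.793498
  V(1,-1) = exp(-r*dt) * [p_u*0.116268 + p_m*0.000000 + p_d*0.000000] = 0.020478
  V(1,+0) = exp(-r*dt) * [p_u*0.914618 + p_m*0.116268 + p_d*0.000000] = 0.238082
  V(1,+1) = exp(-r*dt) * [p_u*2.793498 + p_m*0.914618 + p_d*0.116268] = 1.115677
  V(0,+0) = exp(-r*dt) * [p_u*1.115677 + p_m*0.238082 + p_d*0.020478] = 0.357330

Answer: Price = V(0,0) = 0.3573


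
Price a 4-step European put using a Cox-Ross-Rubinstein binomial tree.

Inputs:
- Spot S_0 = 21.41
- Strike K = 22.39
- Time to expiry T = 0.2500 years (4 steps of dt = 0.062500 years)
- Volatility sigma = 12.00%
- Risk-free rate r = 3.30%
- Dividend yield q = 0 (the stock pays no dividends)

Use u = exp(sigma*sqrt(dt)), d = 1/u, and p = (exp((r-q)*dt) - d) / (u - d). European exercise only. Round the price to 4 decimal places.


Answer: Price = V(0,0) = 1.0242

Derivation:
dt = T/N = 0.062500
u = exp(sigma*sqrt(dt)) = 1.030455; d = 1/u = 0.970446
p = (exp((r-q)*dt) - d) / (u - d) = 0.526906
Discount per step: exp(-r*dt) = 0.997940
Stock lattice S(k, i) with i counting down-moves:
  k=0: S(0,0) = 21.4100
  k=1: S(1,0) = 22.0620; S(1,1) = 20.7772
  k=2: S(2,0) = 22.7339; S(2,1) = 21.4100; S(2,2) = 20.1632
  k=3: S(3,0) = 23.4263; S(3,1) = 22.0620; S(3,2) = 20.7772; S(3,3) = 19.5673
  k=4: S(4,0) = 24.1397; S(4,1) = 22.7339; S(4,2) = 21.4100; S(4,3) = 20.1632; S(4,4) = 18.9890
Terminal payoffs V(N, i) = max(K - S_T, 0):
  V(4,0) = 0.000000; V(4,1) = 0.000000; V(4,2) = 0.980000; V(4,3) = 2.226821; V(4,4) = 3.401033
Backward induction: V(k, i) = exp(-r*dt) * [p * V(k+1, i) + (1-p) * V(k+1, i+1)].
  V(3,0) = exp(-r*dt) * [p*0.000000 + (1-p)*0.000000] = 0.000000
  V(3,1) = exp(-r*dt) * [p*0.000000 + (1-p)*0.980000] = 0.462677
  V(3,2) = exp(-r*dt) * [p*0.980000 + (1-p)*2.226821] = 1.566629
  V(3,3) = exp(-r*dt) * [p*2.226821 + (1-p)*3.401033] = 2.776602
  V(2,0) = exp(-r*dt) * [p*0.000000 + (1-p)*0.462677] = 0.218439
  V(2,1) = exp(-r*dt) * [p*0.462677 + (1-p)*1.566629] = 0.982921
  V(2,2) = exp(-r*dt) * [p*1.566629 + (1-p)*2.776602] = 2.134653
  V(1,0) = exp(-r*dt) * [p*0.218439 + (1-p)*0.982921] = 0.578916
  V(1,1) = exp(-r*dt) * [p*0.982921 + (1-p)*2.134653] = 1.524651
  V(0,0) = exp(-r*dt) * [p*0.578916 + (1-p)*1.524651] = 1.024223


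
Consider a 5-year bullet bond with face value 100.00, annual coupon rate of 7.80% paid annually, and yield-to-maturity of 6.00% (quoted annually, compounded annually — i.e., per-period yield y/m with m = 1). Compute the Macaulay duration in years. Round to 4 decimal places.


Coupon per period c = face * coupon_rate / m = 7.800000
Periods per year m = 1; per-period yield y/m = 0.060000
Number of cashflows N = 5
Cashflows (t years, CF_t, discount factor 1/(1+y/m)^(m*t), PV):
  t = 1.0000: CF_t = 7.800000, DF = 0.943396, PV = 7.358491
  t = 2.0000: CF_t = 7.800000, DF = 0.889996, PV = 6.941972
  t = 3.0000: CF_t = 7.800000, DF = 0.839619, PV = 6.549030
  t = 4.0000: CF_t = 7.800000, DF = 0.792094, PV = 6.178331
  t = 5.0000: CF_t = 107.800000, DF = 0.747258, PV = 80.554431
Price P = sum_t PV_t = 107.582255
Macaulay numerator sum_t t * PV_t:
  t * PV_t at t = 1.0000: 7.358491
  t * PV_t at t = 2.0000: 13.883944
  t * PV_t at t = 3.0000: 19.647091
  t * PV_t at t = 4.0000: 24.713322
  t * PV_t at t = 5.0000: 402.772155
Macaulay duration D = (sum_t t * PV_t) / P = 468.375004 / 107.582255 = 4.353646

Answer: Macaulay duration = 4.3536 years


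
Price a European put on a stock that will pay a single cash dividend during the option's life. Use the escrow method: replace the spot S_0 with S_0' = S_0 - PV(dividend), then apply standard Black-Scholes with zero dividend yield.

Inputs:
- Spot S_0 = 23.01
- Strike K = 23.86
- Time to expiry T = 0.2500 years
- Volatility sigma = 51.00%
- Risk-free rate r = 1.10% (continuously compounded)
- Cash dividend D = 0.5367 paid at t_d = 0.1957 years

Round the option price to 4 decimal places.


PV(D) = D * exp(-r * t_d) = 0.5367 * 0.99784962 = 0.53554589
S_0' = S_0 - PV(D) = 23.0100 - 0.53554589 = 22.47445411
d1 = (ln(S_0'/K) + (r + sigma^2/2)*T) / (sigma*sqrt(T)) = -0.09632010
d2 = d1 - sigma*sqrt(T) = -0.35132010
exp(-rT) = 0.99725378
N(-d1) = 0.53836683; N(-d2) = 0.63732589
P = K * exp(-rT) * N(-d2) - S_0' * N(-d1) = 23.8600 * 0.99725378 * 0.63732589 - 22.47445411 * 0.53836683 = 3.0653

Answer: Price = 3.0653


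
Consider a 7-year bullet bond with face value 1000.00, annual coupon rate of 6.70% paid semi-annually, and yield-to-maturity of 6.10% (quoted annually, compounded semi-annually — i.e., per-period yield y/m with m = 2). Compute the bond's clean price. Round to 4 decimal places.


Answer: Price = 1033.7730

Derivation:
Coupon per period c = face * coupon_rate / m = 33.500000
Periods per year m = 2; per-period yield y/m = 0.030500
Number of cashflows N = 14
Cashflows (t years, CF_t, discount factor 1/(1+y/m)^(m*t), PV):
  t = 0.5000: CF_t = 33.500000, DF = 0.970403, PV = 32.508491
  t = 1.0000: CF_t = 33.500000, DF = 0.941681, PV = 31.546328
  t = 1.5000: CF_t = 33.500000, DF = 0.913810, PV = 30.612642
  t = 2.0000: CF_t = 33.500000, DF = 0.886764, PV = 29.706591
  t = 2.5000: CF_t = 33.500000, DF = 0.860518, PV = 28.827357
  t = 3.0000: CF_t = 33.500000, DF = 0.835049, PV = 27.974146
  t = 3.5000: CF_t = 33.500000, DF = 0.810334, PV = 27.146187
  t = 4.0000: CF_t = 33.500000, DF = 0.786350, PV = 26.342733
  t = 4.5000: CF_t = 33.500000, DF = 0.763076, PV = 25.563060
  t = 5.0000: CF_t = 33.500000, DF = 0.740491, PV = 24.806463
  t = 5.5000: CF_t = 33.500000, DF = 0.718575, PV = 24.072259
  t = 6.0000: CF_t = 33.500000, DF = 0.697307, PV = 23.359786
  t = 6.5000: CF_t = 33.500000, DF = 0.676669, PV = 22.668399
  t = 7.0000: CF_t = 1033.500000, DF = 0.656641, PV = 678.638565
Price P = sum_t PV_t = 1033.773008


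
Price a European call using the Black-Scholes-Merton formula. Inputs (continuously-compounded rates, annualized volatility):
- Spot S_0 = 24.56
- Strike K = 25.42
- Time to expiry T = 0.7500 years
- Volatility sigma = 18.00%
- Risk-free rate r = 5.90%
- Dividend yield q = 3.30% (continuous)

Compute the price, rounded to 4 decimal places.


Answer: Price = 1.3265

Derivation:
d1 = (ln(S/K) + (r - q + 0.5*sigma^2) * T) / (sigma * sqrt(T)) = -0.01775136
d2 = d1 - sigma * sqrt(T) = -0.17363593
exp(-rT) = 0.95671475; exp(-qT) = 0.97555377
C = S_0 * exp(-qT) * N(d1) - K * exp(-rT) * N(d2)
N(d1) = 0.49291861; N(d2) = 0.43107580
C = 24.5600 * 0.97555377 * 0.49291861 - 25.4200 * 0.95671475 * 0.43107580 = 1.3265


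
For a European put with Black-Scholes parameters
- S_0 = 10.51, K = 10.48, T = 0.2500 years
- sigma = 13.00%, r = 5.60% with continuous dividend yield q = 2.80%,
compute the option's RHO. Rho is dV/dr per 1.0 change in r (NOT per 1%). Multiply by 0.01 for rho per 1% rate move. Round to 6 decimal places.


Answer: Rho = -1.169250

Derivation:
d1 = 0.1841693230; d2 = 0.1191693230
phi(d1) = 0.3922335982; exp(-qT) = 0.9930244429; exp(-rT) = 0.9860975443
N(-d2) = 0.4525706051
Rho = -K*T*exp(-rT)*N(-d2) = -10.4800 * 0.2500 * 0.9860975443 * 0.4525706051 = -1.169250


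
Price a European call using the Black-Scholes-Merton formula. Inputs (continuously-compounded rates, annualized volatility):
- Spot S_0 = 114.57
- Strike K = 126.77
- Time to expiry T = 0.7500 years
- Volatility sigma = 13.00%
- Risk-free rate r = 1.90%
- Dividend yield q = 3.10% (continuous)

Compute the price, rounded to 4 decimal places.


d1 = (ln(S/K) + (r - q + 0.5*sigma^2) * T) / (sigma * sqrt(T)) = -0.92243635
d2 = d1 - sigma * sqrt(T) = -1.03501966
exp(-rT) = 0.98585105; exp(-qT) = 0.97701820
C = S_0 * exp(-qT) * N(d1) - K * exp(-rT) * N(d2)
N(d1) = 0.17815051; N(d2) = 0.15032987
C = 114.5700 * 0.97701820 * 0.17815051 - 126.7700 * 0.98585105 * 0.15032987 = 1.1540

Answer: Price = 1.1540


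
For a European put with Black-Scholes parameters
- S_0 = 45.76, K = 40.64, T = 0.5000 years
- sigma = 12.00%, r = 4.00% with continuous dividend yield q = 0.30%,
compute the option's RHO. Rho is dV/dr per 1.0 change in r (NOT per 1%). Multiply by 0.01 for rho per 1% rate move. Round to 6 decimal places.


d1 = 1.6588435621; d2 = 1.5739907483
phi(d1) = 0.1007795808; exp(-qT) = 0.9985011244; exp(-rT) = 0.9801986733
N(-d2) = 0.0577447942
Rho = -K*T*exp(-rT)*N(-d2) = -40.6400 * 0.5000 * 0.9801986733 * 0.0577447942 = -1.150140

Answer: Rho = -1.150140


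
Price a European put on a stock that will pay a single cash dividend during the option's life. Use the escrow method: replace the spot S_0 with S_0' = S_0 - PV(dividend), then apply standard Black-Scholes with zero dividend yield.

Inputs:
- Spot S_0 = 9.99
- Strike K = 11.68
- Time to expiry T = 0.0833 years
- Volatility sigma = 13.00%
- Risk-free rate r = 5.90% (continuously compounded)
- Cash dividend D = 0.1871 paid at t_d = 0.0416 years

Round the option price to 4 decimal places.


PV(D) = D * exp(-r * t_d) = 0.1871 * 0.99754861 = 0.18664134
S_0' = S_0 - PV(D) = 9.9900 - 0.18664134 = 9.80335866
d1 = (ln(S_0'/K) + (r + sigma^2/2)*T) / (sigma*sqrt(T)) = -4.51847456
d2 = d1 - sigma*sqrt(T) = -4.55599482
exp(-rT) = 0.99509736
N(-d1) = 0.99999689; N(-d2) = 0.99999739
P = K * exp(-rT) * N(-d2) - S_0' * N(-d1) = 11.6800 * 0.99509736 * 0.99999739 - 9.80335866 * 0.99999689 = 1.8194

Answer: Price = 1.8194


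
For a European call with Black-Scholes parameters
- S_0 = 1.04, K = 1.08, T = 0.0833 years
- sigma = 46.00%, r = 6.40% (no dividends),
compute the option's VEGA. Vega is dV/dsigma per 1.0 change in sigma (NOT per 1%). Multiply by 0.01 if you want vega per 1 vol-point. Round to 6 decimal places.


Answer: Vega = 0.117871

Derivation:
d1 = -0.1777288104; d2 = -0.3104928115
phi(d1) = 0.3926909755; exp(-qT) = 1.0000000000; exp(-rT) = 0.9946829856
Vega = S * exp(-qT) * phi(d1) * sqrt(T) = 1.0400 * 1.0000000000 * 0.3926909755 * 0.2886173938 = 0.117871


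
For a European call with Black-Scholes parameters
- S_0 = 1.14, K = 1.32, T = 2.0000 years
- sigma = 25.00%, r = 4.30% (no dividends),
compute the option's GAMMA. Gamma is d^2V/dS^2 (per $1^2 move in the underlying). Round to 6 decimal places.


Answer: Gamma = 0.989792

Derivation:
d1 = 0.0053641850; d2 = -0.3481892056
phi(d1) = 0.3989365408; exp(-qT) = 1.0000000000; exp(-rT) = 0.9175942312
Gamma = exp(-qT) * phi(d1) / (S * sigma * sqrt(T)) = 1.0000000000 * 0.3989365408 / (1.1400 * 0.2500 * 1.4142135624) = 0.989792


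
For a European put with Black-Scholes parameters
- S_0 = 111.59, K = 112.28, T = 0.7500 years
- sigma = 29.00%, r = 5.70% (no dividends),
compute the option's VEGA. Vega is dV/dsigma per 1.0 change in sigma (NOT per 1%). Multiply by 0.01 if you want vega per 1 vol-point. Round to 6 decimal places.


Answer: Vega = 37.161161

Derivation:
d1 = 0.2712478713; d2 = 0.0201005042
phi(d1) = 0.3845327812; exp(-qT) = 1.0000000000; exp(-rT) = 0.9581508979
Vega = S * exp(-qT) * phi(d1) * sqrt(T) = 111.5900 * 1.0000000000 * 0.3845327812 * 0.8660254038 = 37.161161


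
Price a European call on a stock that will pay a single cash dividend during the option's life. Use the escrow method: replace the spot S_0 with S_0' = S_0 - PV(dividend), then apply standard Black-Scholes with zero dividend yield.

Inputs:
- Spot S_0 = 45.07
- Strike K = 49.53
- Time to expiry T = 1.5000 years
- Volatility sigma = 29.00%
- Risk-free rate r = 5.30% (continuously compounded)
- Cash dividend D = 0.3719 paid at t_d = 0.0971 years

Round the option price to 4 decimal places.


PV(D) = D * exp(-r * t_d) = 0.3719 * 0.99486692 = 0.36999101
S_0' = S_0 - PV(D) = 45.0700 - 0.36999101 = 44.70000899
d1 = (ln(S_0'/K) + (r + sigma^2/2)*T) / (sigma*sqrt(T)) = 0.11253619
d2 = d1 - sigma*sqrt(T) = -0.24263982
exp(-rT) = 0.92357802
N(d1) = 0.54480086; N(d2) = 0.40414222
C = S_0' * N(d1) - K * exp(-rT) * N(d2) = 44.70000899 * 0.54480086 - 49.5300 * 0.92357802 * 0.40414222 = 5.8652

Answer: Price = 5.8652


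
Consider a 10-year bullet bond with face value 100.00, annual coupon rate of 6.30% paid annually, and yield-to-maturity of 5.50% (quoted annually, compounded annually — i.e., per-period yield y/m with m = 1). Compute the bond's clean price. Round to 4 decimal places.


Answer: Price = 106.0301

Derivation:
Coupon per period c = face * coupon_rate / m = 6.300000
Periods per year m = 1; per-period yield y/m = 0.055000
Number of cashflows N = 10
Cashflows (t years, CF_t, discount factor 1/(1+y/m)^(m*t), PV):
  t = 1.0000: CF_t = 6.300000, DF = 0.947867, PV = 5.971564
  t = 2.0000: CF_t = 6.300000, DF = 0.898452, PV = 5.660250
  t = 3.0000: CF_t = 6.300000, DF = 0.851614, PV = 5.365166
  t = 4.0000: CF_t = 6.300000, DF = 0.807217, PV = 5.085465
  t = 5.0000: CF_t = 6.300000, DF = 0.765134, PV = 4.820346
  t = 6.0000: CF_t = 6.300000, DF = 0.725246, PV = 4.569049
  t = 7.0000: CF_t = 6.300000, DF = 0.687437, PV = 4.330852
  t = 8.0000: CF_t = 6.300000, DF = 0.651599, PV = 4.105073
  t = 9.0000: CF_t = 6.300000, DF = 0.617629, PV = 3.891064
  t = 10.0000: CF_t = 106.300000, DF = 0.585431, PV = 62.231271
Price P = sum_t PV_t = 106.030101


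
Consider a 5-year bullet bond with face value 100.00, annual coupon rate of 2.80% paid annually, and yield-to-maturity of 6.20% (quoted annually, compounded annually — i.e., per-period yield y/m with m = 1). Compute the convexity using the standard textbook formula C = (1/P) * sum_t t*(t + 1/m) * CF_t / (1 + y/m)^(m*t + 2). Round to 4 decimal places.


Coupon per period c = face * coupon_rate / m = 2.800000
Periods per year m = 1; per-period yield y/m = 0.062000
Number of cashflows N = 5
Cashflows (t years, CF_t, discount factor 1/(1+y/m)^(m*t), PV):
  t = 1.0000: CF_t = 2.800000, DF = 0.941620, PV = 2.636535
  t = 2.0000: CF_t = 2.800000, DF = 0.886647, PV = 2.482613
  t = 3.0000: CF_t = 2.800000, DF = 0.834885, PV = 2.337677
  t = 4.0000: CF_t = 2.800000, DF = 0.786144, PV = 2.201202
  t = 5.0000: CF_t = 102.800000, DF = 0.740248, PV = 76.097525
Price P = sum_t PV_t = 85.755552
Convexity numerator sum_t t*(t + 1/m) * CF_t / (1+y/m)^(m*t + 2):
  t = 1.0000: term = 4.675354
  t = 2.0000: term = 13.207214
  t = 3.0000: term = 24.872343
  t = 4.0000: term = 39.033808
  t = 5.0000: term = 2024.150277
Convexity = (1/P) * sum = 2105.938995 / 85.755552 = 24.557465

Answer: Convexity = 24.5575


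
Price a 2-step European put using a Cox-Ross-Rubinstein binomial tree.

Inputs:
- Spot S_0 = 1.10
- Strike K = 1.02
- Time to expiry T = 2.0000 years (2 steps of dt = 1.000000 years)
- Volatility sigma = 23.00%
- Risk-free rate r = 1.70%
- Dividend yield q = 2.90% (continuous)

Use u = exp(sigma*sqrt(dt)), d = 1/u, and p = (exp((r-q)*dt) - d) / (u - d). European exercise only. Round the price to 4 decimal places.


Answer: Price = V(0,0) = 0.1069

Derivation:
dt = T/N = 1.000000
u = exp(sigma*sqrt(dt)) = 1.258600; d = 1/u = 0.794534
p = (exp((r-q)*dt) - d) / (u - d) = 0.417048
Discount per step: exp(-r*dt) = 0.983144
Stock lattice S(k, i) with i counting down-moves:
  k=0: S(0,0) = 1.1000
  k=1: S(1,0) = 1.3845; S(1,1) = 0.8740
  k=2: S(2,0) = 1.7425; S(2,1) = 1.1000; S(2,2) = 0.6944
Terminal payoffs V(N, i) = max(K - S_T, 0):
  V(2,0) = 0.000000; V(2,1) = 0.000000; V(2,2) = 0.325588
Backward induction: V(k, i) = exp(-r*dt) * [p * V(k+1, i) + (1-p) * V(k+1, i+1)].
  V(1,0) = exp(-r*dt) * [p*0.000000 + (1-p)*0.000000] = 0.000000
  V(1,1) = exp(-r*dt) * [p*0.000000 + (1-p)*0.325588] = 0.186603
  V(0,0) = exp(-r*dt) * [p*0.000000 + (1-p)*0.186603] = 0.106947


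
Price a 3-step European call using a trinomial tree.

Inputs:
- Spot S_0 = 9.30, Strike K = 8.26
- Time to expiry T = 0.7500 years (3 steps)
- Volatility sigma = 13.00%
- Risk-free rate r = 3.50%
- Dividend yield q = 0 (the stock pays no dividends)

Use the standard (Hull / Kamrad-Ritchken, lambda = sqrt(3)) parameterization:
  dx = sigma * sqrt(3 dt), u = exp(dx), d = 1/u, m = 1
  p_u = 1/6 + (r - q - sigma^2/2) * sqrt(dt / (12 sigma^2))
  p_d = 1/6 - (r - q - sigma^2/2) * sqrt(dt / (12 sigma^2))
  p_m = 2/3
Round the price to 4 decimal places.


Answer: Price = V(0,0) = 1.2881

Derivation:
dt = T/N = 0.250000; dx = sigma*sqrt(3*dt) = 0.112583
u = exp(dx) = 1.119165; d = 1/u = 0.893523
p_u = 0.196145, p_m = 0.666667, p_d = 0.137188
Discount per step: exp(-r*dt) = 0.991288
Stock lattice S(k, j) with j the centered position index:
  k=0: S(0,+0) = 9.3000
  k=1: S(1,-1) = 8.3098; S(1,+0) = 9.3000; S(1,+1) = 10.4082
  k=2: S(2,-2) = 7.4250; S(2,-1) = 8.3098; S(2,+0) = 9.3000; S(2,+1) = 10.4082; S(2,+2) = 11.6485
  k=3: S(3,-3) = 6.6344; S(3,-2) = 7.4250; S(3,-1) = 8.3098; S(3,+0) = 9.3000; S(3,+1) = 10.4082; S(3,+2) = 11.6485; S(3,+3) = 13.0366
Terminal payoffs V(N, j) = max(S_T - K, 0):
  V(3,-3) = 0.000000; V(3,-2) = 0.000000; V(3,-1) = 0.049763; V(3,+0) = 1.040000; V(3,+1) = 2.148239; V(3,+2) = 3.388542; V(3,+3) = 4.776646
Backward induction: V(k, j) = exp(-r*dt) * [p_u * V(k+1, j+1) + p_m * V(k+1, j) + p_d * V(k+1, j-1)]
  V(2,-2) = exp(-r*dt) * [p_u*0.049763 + p_m*0.000000 + p_d*0.000000] = 0.009676
  V(2,-1) = exp(-r*dt) * [p_u*1.040000 + p_m*0.049763 + p_d*0.000000] = 0.235100
  V(2,+0) = exp(-r*dt) * [p_u*2.148239 + p_m*1.040000 + p_d*0.049763] = 1.111756
  V(2,+1) = exp(-r*dt) * [p_u*3.388542 + p_m*2.148239 + p_d*1.040000] = 2.219970
  V(2,+2) = exp(-r*dt) * [p_u*4.776646 + p_m*3.388542 + p_d*2.148239] = 3.460246
  V(1,-1) = exp(-r*dt) * [p_u*1.111756 + p_m*0.235100 + p_d*0.009676] = 0.372849
  V(1,+0) = exp(-r*dt) * [p_u*2.219970 + p_m*1.111756 + p_d*0.235100] = 1.198328
  V(1,+1) = exp(-r*dt) * [p_u*3.460246 + p_m*2.219970 + p_d*1.111756] = 2.291075
  V(0,+0) = exp(-r*dt) * [p_u*2.291075 + p_m*1.198328 + p_d*0.372849] = 1.288098


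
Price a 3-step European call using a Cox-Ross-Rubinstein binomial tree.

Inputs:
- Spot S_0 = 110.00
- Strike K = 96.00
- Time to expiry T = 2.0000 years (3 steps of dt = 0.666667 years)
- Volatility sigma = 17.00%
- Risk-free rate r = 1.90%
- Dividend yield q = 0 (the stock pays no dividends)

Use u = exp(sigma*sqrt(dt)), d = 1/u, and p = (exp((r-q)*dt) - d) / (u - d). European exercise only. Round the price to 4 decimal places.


dt = T/N = 0.666667
u = exp(sigma*sqrt(dt)) = 1.148899; d = 1/u = 0.870398
p = (exp((r-q)*dt) - d) / (u - d) = 0.511125
Discount per step: exp(-r*dt) = 0.987413
Stock lattice S(k, i) with i counting down-moves:
  k=0: S(0,0) = 110.0000
  k=1: S(1,0) = 126.3789; S(1,1) = 95.7438
  k=2: S(2,0) = 145.1967; S(2,1) = 110.0000; S(2,2) = 83.3352
  k=3: S(3,0) = 166.8164; S(3,1) = 126.3789; S(3,2) = 95.7438; S(3,3) = 72.5348
Terminal payoffs V(N, i) = max(S_T - K, 0):
  V(3,0) = 70.816369; V(3,1) = 30.378931; V(3,2) = 0.000000; V(3,3) = 0.000000
Backward induction: V(k, i) = exp(-r*dt) * [p * V(k+1, i) + (1-p) * V(k+1, i+1)].
  V(2,0) = exp(-r*dt) * [p*70.816369 + (1-p)*30.378931] = 50.405006
  V(2,1) = exp(-r*dt) * [p*30.378931 + (1-p)*0.000000] = 15.332001
  V(2,2) = exp(-r*dt) * [p*0.000000 + (1-p)*0.000000] = 0.000000
  V(1,0) = exp(-r*dt) * [p*50.405006 + (1-p)*15.332001] = 32.840082
  V(1,1) = exp(-r*dt) * [p*15.332001 + (1-p)*0.000000] = 7.737937
  V(0,0) = exp(-r*dt) * [p*32.840082 + (1-p)*7.737937] = 20.309391

Answer: Price = V(0,0) = 20.3094


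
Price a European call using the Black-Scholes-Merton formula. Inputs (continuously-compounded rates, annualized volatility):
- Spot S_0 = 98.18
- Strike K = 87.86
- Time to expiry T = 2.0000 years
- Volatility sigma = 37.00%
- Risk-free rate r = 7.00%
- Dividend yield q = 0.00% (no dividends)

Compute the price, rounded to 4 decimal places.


d1 = (ln(S/K) + (r - q + 0.5*sigma^2) * T) / (sigma * sqrt(T)) = 0.74142609
d2 = d1 - sigma * sqrt(T) = 0.21816708
exp(-rT) = 0.86935824; exp(-qT) = 1.00000000
C = S_0 * exp(-qT) * N(d1) - K * exp(-rT) * N(d2)
N(d1) = 0.77078244; N(d2) = 0.58635053
C = 98.1800 * 1.00000000 * 0.77078244 - 87.8600 * 0.86935824 * 0.58635053 = 30.8889

Answer: Price = 30.8889
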